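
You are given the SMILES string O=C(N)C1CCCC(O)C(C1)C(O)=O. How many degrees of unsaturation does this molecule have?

3

Degree of unsaturation = (number of rings) + (number of π bonds).
Ring closures in the SMILES: 1.
π bonds: 2 double bonds (each 1 DoU) → 2 DoU from unsaturation.
Total DoU = 1 + 2 = 3.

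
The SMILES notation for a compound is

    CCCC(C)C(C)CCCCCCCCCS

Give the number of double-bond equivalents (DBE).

0

Molecular formula: C16H34S.
DoU = (2C + 2 + N − H − X) / 2, where X is the halogen count and O/S are ignored.
    = (2·16 + 2 + 0 − 34 − 0) / 2 = 0 / 2 = 0.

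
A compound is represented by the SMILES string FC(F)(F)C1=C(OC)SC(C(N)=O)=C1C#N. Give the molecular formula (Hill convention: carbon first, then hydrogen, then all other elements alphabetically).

Walk through each heavy atom and fill implicit hydrogens from standard valence (C 4, N 3, O 2, S 2, halogen 1):
  atom 1: F (halogen, monovalent) → 0 H
  atom 2: C, bond orders sum to 4 (valence 4) → 0 H
  atom 3: F (halogen, monovalent) → 0 H
  atom 4: F (halogen, monovalent) → 0 H
  atom 5: C, bond orders sum to 4 (valence 4) → 0 H
  atom 6: C, bond orders sum to 4 (valence 4) → 0 H
  atom 7: O, bond orders sum to 2 (valence 2) → 0 H
  atom 8: C, bond orders sum to 1 (valence 4) → 3 H
  atom 9: S, bond orders sum to 2 (valence 2) → 0 H
  atom 10: C, bond orders sum to 4 (valence 4) → 0 H
  atom 11: C, bond orders sum to 4 (valence 4) → 0 H
  atom 12: N, bond orders sum to 1 (valence 3) → 2 H
  atom 13: O, bond orders sum to 2 (valence 2) → 0 H
  atom 14: C, bond orders sum to 4 (valence 4) → 0 H
  atom 15: C, bond orders sum to 4 (valence 4) → 0 H
  atom 16: N, bond orders sum to 3 (valence 3) → 0 H
Totals → C:8, H:5, F:3, N:2, O:2, S:1.

C8H5F3N2O2S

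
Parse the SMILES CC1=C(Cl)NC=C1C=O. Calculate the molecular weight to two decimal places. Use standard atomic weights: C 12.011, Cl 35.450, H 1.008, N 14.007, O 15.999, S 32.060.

First, the molecular formula is C6H6ClNO (counting implicit H from valence).
  C: 6 × 12.011 = 72.066
  Cl: 1 × 35.450 = 35.450
  H: 6 × 1.008 = 6.048
  N: 1 × 14.007 = 14.007
  O: 1 × 15.999 = 15.999
Sum: 6×12.011 + 1×35.450 + 6×1.008 + 1×14.007 + 1×15.999 = 143.570 → 143.57 g/mol.

143.57 g/mol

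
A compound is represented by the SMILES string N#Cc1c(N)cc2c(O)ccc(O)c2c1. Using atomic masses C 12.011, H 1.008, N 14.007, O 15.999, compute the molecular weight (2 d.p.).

First, the molecular formula is C11H8N2O2 (counting implicit H from valence).
  C: 11 × 12.011 = 132.121
  H: 8 × 1.008 = 8.064
  N: 2 × 14.007 = 28.014
  O: 2 × 15.999 = 31.998
Sum: 11×12.011 + 8×1.008 + 2×14.007 + 2×15.999 = 200.197 → 200.20 g/mol.

200.20 g/mol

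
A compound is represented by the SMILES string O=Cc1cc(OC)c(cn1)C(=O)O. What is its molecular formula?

Walk through each heavy atom and fill implicit hydrogens from standard valence (C 4, N 3, O 2, S 2, halogen 1); for lowercase aromatic atoms, an aromatic c carries 1 H when it has two neighbours and 0 H with three, and aromatic n carries 0 H:
  atom 1: O, bond orders sum to 2 (valence 2) → 0 H
  atom 2: C, bond orders sum to 3 (valence 4) → 1 H
  atom 3: aromatic c, 3 neighbours → 0 H
  atom 4: aromatic c, 2 neighbours → 1 H
  atom 5: aromatic c, 3 neighbours → 0 H
  atom 6: O, bond orders sum to 2 (valence 2) → 0 H
  atom 7: C, bond orders sum to 1 (valence 4) → 3 H
  atom 8: aromatic c, 3 neighbours → 0 H
  atom 9: aromatic c, 2 neighbours → 1 H
  atom 10: aromatic n, 2 neighbours → 0 H
  atom 11: C, bond orders sum to 4 (valence 4) → 0 H
  atom 12: O, bond orders sum to 2 (valence 2) → 0 H
  atom 13: O, bond orders sum to 1 (valence 2) → 1 H
Totals → C:8, H:7, N:1, O:4.
In Hill order: C8H7NO4.

C8H7NO4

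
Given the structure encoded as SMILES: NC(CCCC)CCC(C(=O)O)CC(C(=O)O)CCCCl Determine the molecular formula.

C15H28ClNO4

Walk through each heavy atom and fill implicit hydrogens from standard valence (C 4, N 3, O 2, S 2, halogen 1):
  atom 1: N, bond orders sum to 1 (valence 3) → 2 H
  atom 2: C, bond orders sum to 3 (valence 4) → 1 H
  atom 3: C, bond orders sum to 2 (valence 4) → 2 H
  atom 4: C, bond orders sum to 2 (valence 4) → 2 H
  atom 5: C, bond orders sum to 2 (valence 4) → 2 H
  atom 6: C, bond orders sum to 1 (valence 4) → 3 H
  atom 7: C, bond orders sum to 2 (valence 4) → 2 H
  atom 8: C, bond orders sum to 2 (valence 4) → 2 H
  atom 9: C, bond orders sum to 3 (valence 4) → 1 H
  atom 10: C, bond orders sum to 4 (valence 4) → 0 H
  atom 11: O, bond orders sum to 2 (valence 2) → 0 H
  atom 12: O, bond orders sum to 1 (valence 2) → 1 H
  atom 13: C, bond orders sum to 2 (valence 4) → 2 H
  atom 14: C, bond orders sum to 3 (valence 4) → 1 H
  atom 15: C, bond orders sum to 4 (valence 4) → 0 H
  atom 16: O, bond orders sum to 2 (valence 2) → 0 H
  atom 17: O, bond orders sum to 1 (valence 2) → 1 H
  atom 18: C, bond orders sum to 2 (valence 4) → 2 H
  atom 19: C, bond orders sum to 2 (valence 4) → 2 H
  atom 20: C, bond orders sum to 2 (valence 4) → 2 H
  atom 21: Cl (halogen, monovalent) → 0 H
Totals → C:15, H:28, Cl:1, N:1, O:4.
In Hill order: C15H28ClNO4.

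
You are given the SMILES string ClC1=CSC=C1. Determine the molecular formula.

C4H3ClS

Walk through each heavy atom and fill implicit hydrogens from standard valence (C 4, N 3, O 2, S 2, halogen 1):
  atom 1: Cl (halogen, monovalent) → 0 H
  atom 2: C, bond orders sum to 4 (valence 4) → 0 H
  atom 3: C, bond orders sum to 3 (valence 4) → 1 H
  atom 4: S, bond orders sum to 2 (valence 2) → 0 H
  atom 5: C, bond orders sum to 3 (valence 4) → 1 H
  atom 6: C, bond orders sum to 3 (valence 4) → 1 H
Totals → C:4, H:3, Cl:1, S:1.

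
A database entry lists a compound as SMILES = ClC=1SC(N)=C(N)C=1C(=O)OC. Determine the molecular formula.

Walk through each heavy atom and fill implicit hydrogens from standard valence (C 4, N 3, O 2, S 2, halogen 1):
  atom 1: Cl (halogen, monovalent) → 0 H
  atom 2: C, bond orders sum to 4 (valence 4) → 0 H
  atom 3: S, bond orders sum to 2 (valence 2) → 0 H
  atom 4: C, bond orders sum to 4 (valence 4) → 0 H
  atom 5: N, bond orders sum to 1 (valence 3) → 2 H
  atom 6: C, bond orders sum to 4 (valence 4) → 0 H
  atom 7: N, bond orders sum to 1 (valence 3) → 2 H
  atom 8: C, bond orders sum to 4 (valence 4) → 0 H
  atom 9: C, bond orders sum to 4 (valence 4) → 0 H
  atom 10: O, bond orders sum to 2 (valence 2) → 0 H
  atom 11: O, bond orders sum to 2 (valence 2) → 0 H
  atom 12: C, bond orders sum to 1 (valence 4) → 3 H
Totals → C:6, H:7, Cl:1, N:2, O:2, S:1.

C6H7ClN2O2S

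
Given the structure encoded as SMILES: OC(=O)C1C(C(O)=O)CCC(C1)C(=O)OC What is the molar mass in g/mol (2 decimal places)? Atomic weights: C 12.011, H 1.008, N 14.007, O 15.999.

230.22 g/mol

First, the molecular formula is C10H14O6 (counting implicit H from valence).
  C: 10 × 12.011 = 120.110
  H: 14 × 1.008 = 14.112
  O: 6 × 15.999 = 95.994
Sum: 10×12.011 + 14×1.008 + 6×15.999 = 230.216 → 230.22 g/mol.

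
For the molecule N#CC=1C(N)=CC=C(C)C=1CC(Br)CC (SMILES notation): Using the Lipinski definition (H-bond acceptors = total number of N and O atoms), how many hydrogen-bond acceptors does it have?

2

N atoms: 2; O atoms: 0.
Lipinski HBA = 2 + 0 = 2.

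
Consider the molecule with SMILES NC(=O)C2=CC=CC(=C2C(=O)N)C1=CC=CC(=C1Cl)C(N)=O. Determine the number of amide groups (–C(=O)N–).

The amide motif appears at heavy-atom positions 2, 10, 20 in the SMILES.
Amide count: 3.

3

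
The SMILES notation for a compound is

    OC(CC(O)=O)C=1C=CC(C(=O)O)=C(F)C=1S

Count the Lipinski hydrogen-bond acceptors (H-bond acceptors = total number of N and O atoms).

N atoms: 0; O atoms: 5.
Lipinski HBA = 0 + 5 = 5.

5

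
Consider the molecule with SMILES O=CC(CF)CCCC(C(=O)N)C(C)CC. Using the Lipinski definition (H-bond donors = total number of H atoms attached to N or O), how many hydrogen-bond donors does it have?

2

Donors: find every N or O and count the H atoms it carries.
  atom 1 (O): bond orders sum to 2 → 0 H
  atom 11 (O): bond orders sum to 2 → 0 H
  atom 12 (N): bond orders sum to 1 → 2 H
Lipinski HBD = 2.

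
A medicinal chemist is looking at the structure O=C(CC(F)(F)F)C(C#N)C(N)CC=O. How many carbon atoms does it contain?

Count every carbon token in the SMILES (each C, including those in ring-closure positions and inside branches).
Carbon count: 8.

8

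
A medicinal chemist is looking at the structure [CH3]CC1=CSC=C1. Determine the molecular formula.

C6H8S

Walk through each heavy atom and fill implicit hydrogens from standard valence (C 4, N 3, O 2, S 2, halogen 1):
  atom 1: C with explicit H count 3
  atom 2: C, bond orders sum to 2 (valence 4) → 2 H
  atom 3: C, bond orders sum to 4 (valence 4) → 0 H
  atom 4: C, bond orders sum to 3 (valence 4) → 1 H
  atom 5: S, bond orders sum to 2 (valence 2) → 0 H
  atom 6: C, bond orders sum to 3 (valence 4) → 1 H
  atom 7: C, bond orders sum to 3 (valence 4) → 1 H
Totals → C:6, H:8, S:1.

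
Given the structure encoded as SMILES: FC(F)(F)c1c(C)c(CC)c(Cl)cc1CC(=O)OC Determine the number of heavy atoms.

19

Every atom symbol written in the SMILES (organic subset) is one heavy atom; implicit H are not written.
Heavy atoms by element → C:13, Cl:1, F:3, O:2.
Total: 19.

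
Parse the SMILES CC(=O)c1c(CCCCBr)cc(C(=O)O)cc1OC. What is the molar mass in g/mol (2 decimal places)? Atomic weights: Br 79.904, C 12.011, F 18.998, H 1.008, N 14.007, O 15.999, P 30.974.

First, the molecular formula is C14H17BrO4 (counting implicit H from valence).
  Br: 1 × 79.904 = 79.904
  C: 14 × 12.011 = 168.154
  H: 17 × 1.008 = 17.136
  O: 4 × 15.999 = 63.996
Sum: 1×79.904 + 14×12.011 + 17×1.008 + 4×15.999 = 329.190 → 329.19 g/mol.

329.19 g/mol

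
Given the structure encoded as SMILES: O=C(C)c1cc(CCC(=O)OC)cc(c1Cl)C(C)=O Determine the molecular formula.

Walk through each heavy atom and fill implicit hydrogens from standard valence (C 4, N 3, O 2, S 2, halogen 1); for lowercase aromatic atoms, an aromatic c carries 1 H when it has two neighbours and 0 H with three, and aromatic n carries 0 H:
  atom 1: O, bond orders sum to 2 (valence 2) → 0 H
  atom 2: C, bond orders sum to 4 (valence 4) → 0 H
  atom 3: C, bond orders sum to 1 (valence 4) → 3 H
  atom 4: aromatic c, 3 neighbours → 0 H
  atom 5: aromatic c, 2 neighbours → 1 H
  atom 6: aromatic c, 3 neighbours → 0 H
  atom 7: C, bond orders sum to 2 (valence 4) → 2 H
  atom 8: C, bond orders sum to 2 (valence 4) → 2 H
  atom 9: C, bond orders sum to 4 (valence 4) → 0 H
  atom 10: O, bond orders sum to 2 (valence 2) → 0 H
  atom 11: O, bond orders sum to 2 (valence 2) → 0 H
  atom 12: C, bond orders sum to 1 (valence 4) → 3 H
  atom 13: aromatic c, 2 neighbours → 1 H
  atom 14: aromatic c, 3 neighbours → 0 H
  atom 15: aromatic c, 3 neighbours → 0 H
  atom 16: Cl (halogen, monovalent) → 0 H
  atom 17: C, bond orders sum to 4 (valence 4) → 0 H
  atom 18: C, bond orders sum to 1 (valence 4) → 3 H
  atom 19: O, bond orders sum to 2 (valence 2) → 0 H
Totals → C:14, H:15, Cl:1, O:4.
In Hill order: C14H15ClO4.

C14H15ClO4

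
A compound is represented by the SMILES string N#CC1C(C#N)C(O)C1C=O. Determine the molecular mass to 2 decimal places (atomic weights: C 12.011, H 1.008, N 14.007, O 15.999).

150.14 g/mol

First, the molecular formula is C7H6N2O2 (counting implicit H from valence).
  C: 7 × 12.011 = 84.077
  H: 6 × 1.008 = 6.048
  N: 2 × 14.007 = 28.014
  O: 2 × 15.999 = 31.998
Sum: 7×12.011 + 6×1.008 + 2×14.007 + 2×15.999 = 150.137 → 150.14 g/mol.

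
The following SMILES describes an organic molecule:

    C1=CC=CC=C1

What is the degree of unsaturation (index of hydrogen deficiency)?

Molecular formula: C6H6.
DoU = (2C + 2 + N − H − X) / 2, where X is the halogen count and O/S are ignored.
    = (2·6 + 2 + 0 − 6 − 0) / 2 = 8 / 2 = 4.

4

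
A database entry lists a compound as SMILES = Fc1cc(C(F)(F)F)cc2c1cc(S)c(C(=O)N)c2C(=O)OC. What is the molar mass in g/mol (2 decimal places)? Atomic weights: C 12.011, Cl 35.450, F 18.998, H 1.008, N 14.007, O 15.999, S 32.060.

First, the molecular formula is C14H9F4NO3S (counting implicit H from valence).
  C: 14 × 12.011 = 168.154
  F: 4 × 18.998 = 75.992
  H: 9 × 1.008 = 9.072
  N: 1 × 14.007 = 14.007
  O: 3 × 15.999 = 47.997
  S: 1 × 32.060 = 32.060
Sum: 14×12.011 + 4×18.998 + 9×1.008 + 1×14.007 + 3×15.999 + 1×32.060 = 347.282 → 347.28 g/mol.

347.28 g/mol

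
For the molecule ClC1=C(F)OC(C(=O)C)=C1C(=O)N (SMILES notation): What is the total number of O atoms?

3

Scan the SMILES for O atoms (remember two-letter symbols like Cl and Br are single atoms).
Oxygen count: 3.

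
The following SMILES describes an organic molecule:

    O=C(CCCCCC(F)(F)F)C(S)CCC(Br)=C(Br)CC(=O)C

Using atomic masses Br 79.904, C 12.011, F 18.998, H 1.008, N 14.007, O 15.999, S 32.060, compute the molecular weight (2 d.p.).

First, the molecular formula is C15H21Br2F3O2S (counting implicit H from valence).
  Br: 2 × 79.904 = 159.808
  C: 15 × 12.011 = 180.165
  F: 3 × 18.998 = 56.994
  H: 21 × 1.008 = 21.168
  O: 2 × 15.999 = 31.998
  S: 1 × 32.060 = 32.060
Sum: 2×79.904 + 15×12.011 + 3×18.998 + 21×1.008 + 2×15.999 + 1×32.060 = 482.193 → 482.19 g/mol.

482.19 g/mol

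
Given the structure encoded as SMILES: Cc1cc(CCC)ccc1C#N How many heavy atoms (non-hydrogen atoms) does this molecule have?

12

Every atom symbol written in the SMILES (organic subset) is one heavy atom; implicit H are not written.
Heavy atoms by element → C:11, N:1.
Total: 12.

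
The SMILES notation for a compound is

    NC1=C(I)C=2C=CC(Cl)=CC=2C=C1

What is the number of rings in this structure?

2

In SMILES, each pair of matching ring-closure digits denotes one ring-closing bond; the number of such bonds equals the number of independent rings.
Ring-closure bonds here: 2.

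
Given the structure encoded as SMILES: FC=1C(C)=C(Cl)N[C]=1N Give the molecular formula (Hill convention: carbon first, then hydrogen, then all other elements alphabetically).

C5H6ClFN2

Walk through each heavy atom and fill implicit hydrogens from standard valence (C 4, N 3, O 2, S 2, halogen 1):
  atom 1: F (halogen, monovalent) → 0 H
  atom 2: C, bond orders sum to 4 (valence 4) → 0 H
  atom 3: C, bond orders sum to 4 (valence 4) → 0 H
  atom 4: C, bond orders sum to 1 (valence 4) → 3 H
  atom 5: C, bond orders sum to 4 (valence 4) → 0 H
  atom 6: Cl (halogen, monovalent) → 0 H
  atom 7: N, bond orders sum to 2 (valence 3) → 1 H
  atom 8: C with explicit H count 0
  atom 9: N, bond orders sum to 1 (valence 3) → 2 H
Totals → C:5, H:6, Cl:1, F:1, N:2.
In Hill order: C5H6ClFN2.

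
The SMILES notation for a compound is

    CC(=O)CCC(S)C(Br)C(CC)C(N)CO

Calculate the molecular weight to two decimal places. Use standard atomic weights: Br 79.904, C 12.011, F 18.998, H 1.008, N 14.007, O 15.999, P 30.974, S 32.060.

312.27 g/mol

First, the molecular formula is C11H22BrNO2S (counting implicit H from valence).
  Br: 1 × 79.904 = 79.904
  C: 11 × 12.011 = 132.121
  H: 22 × 1.008 = 22.176
  N: 1 × 14.007 = 14.007
  O: 2 × 15.999 = 31.998
  S: 1 × 32.060 = 32.060
Sum: 1×79.904 + 11×12.011 + 22×1.008 + 1×14.007 + 2×15.999 + 1×32.060 = 312.266 → 312.27 g/mol.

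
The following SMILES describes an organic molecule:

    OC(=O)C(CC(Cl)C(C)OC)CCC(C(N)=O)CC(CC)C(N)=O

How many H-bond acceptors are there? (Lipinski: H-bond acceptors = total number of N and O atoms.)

N atoms: 2; O atoms: 5.
Lipinski HBA = 2 + 5 = 7.

7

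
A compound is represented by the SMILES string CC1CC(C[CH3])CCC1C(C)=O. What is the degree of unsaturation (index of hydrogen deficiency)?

2

Degree of unsaturation = (number of rings) + (number of π bonds).
Ring closures in the SMILES: 1.
π bonds: 1 double bond (each 1 DoU) → 1 DoU from unsaturation.
Total DoU = 1 + 1 = 2.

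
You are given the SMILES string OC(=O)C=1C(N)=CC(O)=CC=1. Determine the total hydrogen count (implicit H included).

Walk through each heavy atom and fill implicit hydrogens from standard valence (C 4, N 3, O 2, S 2, halogen 1):
  atom 1: O, bond orders sum to 1 (valence 2) → 1 H
  atom 2: C, bond orders sum to 4 (valence 4) → 0 H
  atom 3: O, bond orders sum to 2 (valence 2) → 0 H
  atom 4: C, bond orders sum to 4 (valence 4) → 0 H
  atom 5: C, bond orders sum to 4 (valence 4) → 0 H
  atom 6: N, bond orders sum to 1 (valence 3) → 2 H
  atom 7: C, bond orders sum to 3 (valence 4) → 1 H
  atom 8: C, bond orders sum to 4 (valence 4) → 0 H
  atom 9: O, bond orders sum to 1 (valence 2) → 1 H
  atom 10: C, bond orders sum to 3 (valence 4) → 1 H
  atom 11: C, bond orders sum to 3 (valence 4) → 1 H
Total hydrogens: 7.

7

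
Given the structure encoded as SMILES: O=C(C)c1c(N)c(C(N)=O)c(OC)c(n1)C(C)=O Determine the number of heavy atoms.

18

Every atom symbol written in the SMILES (organic subset) is one heavy atom; implicit H are not written.
Heavy atoms by element → C:11, N:3, O:4.
Total: 18.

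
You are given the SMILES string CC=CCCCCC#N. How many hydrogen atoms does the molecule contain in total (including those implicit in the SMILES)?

Walk through each heavy atom and fill implicit hydrogens from standard valence (C 4, N 3, O 2, S 2, halogen 1):
  atom 1: C, bond orders sum to 1 (valence 4) → 3 H
  atom 2: C, bond orders sum to 3 (valence 4) → 1 H
  atom 3: C, bond orders sum to 3 (valence 4) → 1 H
  atom 4: C, bond orders sum to 2 (valence 4) → 2 H
  atom 5: C, bond orders sum to 2 (valence 4) → 2 H
  atom 6: C, bond orders sum to 2 (valence 4) → 2 H
  atom 7: C, bond orders sum to 2 (valence 4) → 2 H
  atom 8: C, bond orders sum to 4 (valence 4) → 0 H
  atom 9: N, bond orders sum to 3 (valence 3) → 0 H
Total hydrogens: 13.

13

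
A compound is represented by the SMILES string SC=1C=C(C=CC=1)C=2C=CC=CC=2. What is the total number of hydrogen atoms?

Walk through each heavy atom and fill implicit hydrogens from standard valence (C 4, N 3, O 2, S 2, halogen 1):
  atom 1: S, bond orders sum to 1 (valence 2) → 1 H
  atom 2: C, bond orders sum to 4 (valence 4) → 0 H
  atom 3: C, bond orders sum to 3 (valence 4) → 1 H
  atom 4: C, bond orders sum to 4 (valence 4) → 0 H
  atom 5: C, bond orders sum to 3 (valence 4) → 1 H
  atom 6: C, bond orders sum to 3 (valence 4) → 1 H
  atom 7: C, bond orders sum to 3 (valence 4) → 1 H
  atom 8: C, bond orders sum to 4 (valence 4) → 0 H
  atom 9: C, bond orders sum to 3 (valence 4) → 1 H
  atom 10: C, bond orders sum to 3 (valence 4) → 1 H
  atom 11: C, bond orders sum to 3 (valence 4) → 1 H
  atom 12: C, bond orders sum to 3 (valence 4) → 1 H
  atom 13: C, bond orders sum to 3 (valence 4) → 1 H
Total hydrogens: 10.

10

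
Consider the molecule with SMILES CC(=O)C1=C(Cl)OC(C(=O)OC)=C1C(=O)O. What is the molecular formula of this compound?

Walk through each heavy atom and fill implicit hydrogens from standard valence (C 4, N 3, O 2, S 2, halogen 1):
  atom 1: C, bond orders sum to 1 (valence 4) → 3 H
  atom 2: C, bond orders sum to 4 (valence 4) → 0 H
  atom 3: O, bond orders sum to 2 (valence 2) → 0 H
  atom 4: C, bond orders sum to 4 (valence 4) → 0 H
  atom 5: C, bond orders sum to 4 (valence 4) → 0 H
  atom 6: Cl (halogen, monovalent) → 0 H
  atom 7: O, bond orders sum to 2 (valence 2) → 0 H
  atom 8: C, bond orders sum to 4 (valence 4) → 0 H
  atom 9: C, bond orders sum to 4 (valence 4) → 0 H
  atom 10: O, bond orders sum to 2 (valence 2) → 0 H
  atom 11: O, bond orders sum to 2 (valence 2) → 0 H
  atom 12: C, bond orders sum to 1 (valence 4) → 3 H
  atom 13: C, bond orders sum to 4 (valence 4) → 0 H
  atom 14: C, bond orders sum to 4 (valence 4) → 0 H
  atom 15: O, bond orders sum to 2 (valence 2) → 0 H
  atom 16: O, bond orders sum to 1 (valence 2) → 1 H
Totals → C:9, H:7, Cl:1, O:6.
In Hill order: C9H7ClO6.

C9H7ClO6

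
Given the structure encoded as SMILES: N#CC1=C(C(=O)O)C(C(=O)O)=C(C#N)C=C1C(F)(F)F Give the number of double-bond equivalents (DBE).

10

Molecular formula: C11H3F3N2O4.
DoU = (2C + 2 + N − H − X) / 2, where X is the halogen count and O/S are ignored.
    = (2·11 + 2 + 2 − 3 − 3) / 2 = 20 / 2 = 10.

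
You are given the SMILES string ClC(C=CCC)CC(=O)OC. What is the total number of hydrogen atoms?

Walk through each heavy atom and fill implicit hydrogens from standard valence (C 4, N 3, O 2, S 2, halogen 1):
  atom 1: Cl (halogen, monovalent) → 0 H
  atom 2: C, bond orders sum to 3 (valence 4) → 1 H
  atom 3: C, bond orders sum to 3 (valence 4) → 1 H
  atom 4: C, bond orders sum to 3 (valence 4) → 1 H
  atom 5: C, bond orders sum to 2 (valence 4) → 2 H
  atom 6: C, bond orders sum to 1 (valence 4) → 3 H
  atom 7: C, bond orders sum to 2 (valence 4) → 2 H
  atom 8: C, bond orders sum to 4 (valence 4) → 0 H
  atom 9: O, bond orders sum to 2 (valence 2) → 0 H
  atom 10: O, bond orders sum to 2 (valence 2) → 0 H
  atom 11: C, bond orders sum to 1 (valence 4) → 3 H
Total hydrogens: 13.

13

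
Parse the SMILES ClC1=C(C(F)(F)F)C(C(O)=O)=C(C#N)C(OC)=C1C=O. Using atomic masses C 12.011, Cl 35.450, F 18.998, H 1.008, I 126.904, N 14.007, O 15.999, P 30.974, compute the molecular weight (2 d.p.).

307.61 g/mol

First, the molecular formula is C11H5ClF3NO4 (counting implicit H from valence).
  C: 11 × 12.011 = 132.121
  Cl: 1 × 35.450 = 35.450
  F: 3 × 18.998 = 56.994
  H: 5 × 1.008 = 5.040
  N: 1 × 14.007 = 14.007
  O: 4 × 15.999 = 63.996
Sum: 11×12.011 + 1×35.450 + 3×18.998 + 5×1.008 + 1×14.007 + 4×15.999 = 307.608 → 307.61 g/mol.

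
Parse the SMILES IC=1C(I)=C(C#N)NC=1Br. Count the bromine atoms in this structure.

1

Scan the SMILES for Br atoms (remember two-letter symbols like Cl and Br are single atoms).
Bromine count: 1.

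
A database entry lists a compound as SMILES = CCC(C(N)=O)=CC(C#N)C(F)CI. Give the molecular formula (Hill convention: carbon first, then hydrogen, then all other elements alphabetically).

Walk through each heavy atom and fill implicit hydrogens from standard valence (C 4, N 3, O 2, S 2, halogen 1):
  atom 1: C, bond orders sum to 1 (valence 4) → 3 H
  atom 2: C, bond orders sum to 2 (valence 4) → 2 H
  atom 3: C, bond orders sum to 4 (valence 4) → 0 H
  atom 4: C, bond orders sum to 4 (valence 4) → 0 H
  atom 5: N, bond orders sum to 1 (valence 3) → 2 H
  atom 6: O, bond orders sum to 2 (valence 2) → 0 H
  atom 7: C, bond orders sum to 3 (valence 4) → 1 H
  atom 8: C, bond orders sum to 3 (valence 4) → 1 H
  atom 9: C, bond orders sum to 4 (valence 4) → 0 H
  atom 10: N, bond orders sum to 3 (valence 3) → 0 H
  atom 11: C, bond orders sum to 3 (valence 4) → 1 H
  atom 12: F (halogen, monovalent) → 0 H
  atom 13: C, bond orders sum to 2 (valence 4) → 2 H
  atom 14: I (halogen, monovalent) → 0 H
Totals → C:9, H:12, F:1, I:1, N:2, O:1.

C9H12FIN2O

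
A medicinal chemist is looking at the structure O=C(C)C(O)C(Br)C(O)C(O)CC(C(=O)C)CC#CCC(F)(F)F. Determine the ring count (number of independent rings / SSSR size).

In SMILES, each pair of matching ring-closure digits denotes one ring-closing bond; the number of such bonds equals the number of independent rings.
Ring-closure bonds here: 0.

0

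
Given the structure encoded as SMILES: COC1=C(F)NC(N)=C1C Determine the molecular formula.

Walk through each heavy atom and fill implicit hydrogens from standard valence (C 4, N 3, O 2, S 2, halogen 1):
  atom 1: C, bond orders sum to 1 (valence 4) → 3 H
  atom 2: O, bond orders sum to 2 (valence 2) → 0 H
  atom 3: C, bond orders sum to 4 (valence 4) → 0 H
  atom 4: C, bond orders sum to 4 (valence 4) → 0 H
  atom 5: F (halogen, monovalent) → 0 H
  atom 6: N, bond orders sum to 2 (valence 3) → 1 H
  atom 7: C, bond orders sum to 4 (valence 4) → 0 H
  atom 8: N, bond orders sum to 1 (valence 3) → 2 H
  atom 9: C, bond orders sum to 4 (valence 4) → 0 H
  atom 10: C, bond orders sum to 1 (valence 4) → 3 H
Totals → C:6, H:9, F:1, N:2, O:1.
In Hill order: C6H9FN2O.

C6H9FN2O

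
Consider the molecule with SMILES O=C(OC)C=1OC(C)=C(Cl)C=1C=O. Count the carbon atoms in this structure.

8

Count every carbon token in the SMILES (each C, including those in ring-closure positions and inside branches).
Carbon count: 8.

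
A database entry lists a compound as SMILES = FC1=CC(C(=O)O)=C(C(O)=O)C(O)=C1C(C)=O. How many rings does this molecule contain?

In SMILES, each pair of matching ring-closure digits denotes one ring-closing bond; the number of such bonds equals the number of independent rings.
Ring-closure bonds here: 1.

1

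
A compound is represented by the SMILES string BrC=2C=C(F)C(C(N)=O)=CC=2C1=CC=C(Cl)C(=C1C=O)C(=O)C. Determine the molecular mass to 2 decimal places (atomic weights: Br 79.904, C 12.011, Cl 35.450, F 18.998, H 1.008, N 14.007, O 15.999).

398.61 g/mol

First, the molecular formula is C16H10BrClFNO3 (counting implicit H from valence).
  Br: 1 × 79.904 = 79.904
  C: 16 × 12.011 = 192.176
  Cl: 1 × 35.450 = 35.450
  F: 1 × 18.998 = 18.998
  H: 10 × 1.008 = 10.080
  N: 1 × 14.007 = 14.007
  O: 3 × 15.999 = 47.997
Sum: 1×79.904 + 16×12.011 + 1×35.450 + 1×18.998 + 10×1.008 + 1×14.007 + 3×15.999 = 398.612 → 398.61 g/mol.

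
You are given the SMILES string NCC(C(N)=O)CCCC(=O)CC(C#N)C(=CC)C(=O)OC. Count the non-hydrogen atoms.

22

Every atom symbol written in the SMILES (organic subset) is one heavy atom; implicit H are not written.
Heavy atoms by element → C:15, N:3, O:4.
Total: 22.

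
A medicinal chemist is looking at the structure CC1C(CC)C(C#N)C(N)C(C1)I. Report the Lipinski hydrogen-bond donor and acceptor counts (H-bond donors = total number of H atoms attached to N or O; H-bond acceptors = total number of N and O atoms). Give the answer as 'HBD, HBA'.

Donors: find every N or O and count the H atoms it carries.
  atom 8 (N): bond orders sum to 3 → 0 H
  atom 10 (N): bond orders sum to 1 → 2 H
Lipinski HBD = 2.
Acceptors: N atoms = 2, O atoms = 0 → HBA = 2.

2, 2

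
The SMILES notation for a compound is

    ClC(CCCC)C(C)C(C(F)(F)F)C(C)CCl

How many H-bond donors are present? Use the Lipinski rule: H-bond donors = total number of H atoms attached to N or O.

0

Donors: find every N or O and count the H atoms it carries.
  (no N or O atoms present)
Lipinski HBD = 0.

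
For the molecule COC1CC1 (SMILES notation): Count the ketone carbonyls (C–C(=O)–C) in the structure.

Scan the SMILES for the ketone motif — none present.
Groups that are present: 1 ether.

0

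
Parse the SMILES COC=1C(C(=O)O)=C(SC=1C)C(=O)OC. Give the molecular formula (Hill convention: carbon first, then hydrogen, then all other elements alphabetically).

Walk through each heavy atom and fill implicit hydrogens from standard valence (C 4, N 3, O 2, S 2, halogen 1):
  atom 1: C, bond orders sum to 1 (valence 4) → 3 H
  atom 2: O, bond orders sum to 2 (valence 2) → 0 H
  atom 3: C, bond orders sum to 4 (valence 4) → 0 H
  atom 4: C, bond orders sum to 4 (valence 4) → 0 H
  atom 5: C, bond orders sum to 4 (valence 4) → 0 H
  atom 6: O, bond orders sum to 2 (valence 2) → 0 H
  atom 7: O, bond orders sum to 1 (valence 2) → 1 H
  atom 8: C, bond orders sum to 4 (valence 4) → 0 H
  atom 9: S, bond orders sum to 2 (valence 2) → 0 H
  atom 10: C, bond orders sum to 4 (valence 4) → 0 H
  atom 11: C, bond orders sum to 1 (valence 4) → 3 H
  atom 12: C, bond orders sum to 4 (valence 4) → 0 H
  atom 13: O, bond orders sum to 2 (valence 2) → 0 H
  atom 14: O, bond orders sum to 2 (valence 2) → 0 H
  atom 15: C, bond orders sum to 1 (valence 4) → 3 H
Totals → C:9, H:10, O:5, S:1.

C9H10O5S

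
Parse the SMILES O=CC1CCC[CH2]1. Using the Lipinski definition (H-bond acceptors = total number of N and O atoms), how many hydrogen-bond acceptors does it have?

N atoms: 0; O atoms: 1.
Lipinski HBA = 0 + 1 = 1.

1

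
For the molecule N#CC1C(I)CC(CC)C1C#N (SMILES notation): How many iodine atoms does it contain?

1

Scan the SMILES for I atoms (remember two-letter symbols like Cl and Br are single atoms).
Iodine count: 1.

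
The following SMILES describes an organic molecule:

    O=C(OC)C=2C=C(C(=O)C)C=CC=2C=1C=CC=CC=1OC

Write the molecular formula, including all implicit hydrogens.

Walk through each heavy atom and fill implicit hydrogens from standard valence (C 4, N 3, O 2, S 2, halogen 1):
  atom 1: O, bond orders sum to 2 (valence 2) → 0 H
  atom 2: C, bond orders sum to 4 (valence 4) → 0 H
  atom 3: O, bond orders sum to 2 (valence 2) → 0 H
  atom 4: C, bond orders sum to 1 (valence 4) → 3 H
  atom 5: C, bond orders sum to 4 (valence 4) → 0 H
  atom 6: C, bond orders sum to 3 (valence 4) → 1 H
  atom 7: C, bond orders sum to 4 (valence 4) → 0 H
  atom 8: C, bond orders sum to 4 (valence 4) → 0 H
  atom 9: O, bond orders sum to 2 (valence 2) → 0 H
  atom 10: C, bond orders sum to 1 (valence 4) → 3 H
  atom 11: C, bond orders sum to 3 (valence 4) → 1 H
  atom 12: C, bond orders sum to 3 (valence 4) → 1 H
  atom 13: C, bond orders sum to 4 (valence 4) → 0 H
  atom 14: C, bond orders sum to 4 (valence 4) → 0 H
  atom 15: C, bond orders sum to 3 (valence 4) → 1 H
  atom 16: C, bond orders sum to 3 (valence 4) → 1 H
  atom 17: C, bond orders sum to 3 (valence 4) → 1 H
  atom 18: C, bond orders sum to 3 (valence 4) → 1 H
  atom 19: C, bond orders sum to 4 (valence 4) → 0 H
  atom 20: O, bond orders sum to 2 (valence 2) → 0 H
  atom 21: C, bond orders sum to 1 (valence 4) → 3 H
Totals → C:17, H:16, O:4.

C17H16O4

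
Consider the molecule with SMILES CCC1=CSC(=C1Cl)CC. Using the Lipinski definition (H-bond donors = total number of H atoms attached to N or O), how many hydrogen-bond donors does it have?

Donors: find every N or O and count the H atoms it carries.
  (no N or O atoms present)
Lipinski HBD = 0.

0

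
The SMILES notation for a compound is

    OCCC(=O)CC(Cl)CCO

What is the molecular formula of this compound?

C7H13ClO3

Walk through each heavy atom and fill implicit hydrogens from standard valence (C 4, N 3, O 2, S 2, halogen 1):
  atom 1: O, bond orders sum to 1 (valence 2) → 1 H
  atom 2: C, bond orders sum to 2 (valence 4) → 2 H
  atom 3: C, bond orders sum to 2 (valence 4) → 2 H
  atom 4: C, bond orders sum to 4 (valence 4) → 0 H
  atom 5: O, bond orders sum to 2 (valence 2) → 0 H
  atom 6: C, bond orders sum to 2 (valence 4) → 2 H
  atom 7: C, bond orders sum to 3 (valence 4) → 1 H
  atom 8: Cl (halogen, monovalent) → 0 H
  atom 9: C, bond orders sum to 2 (valence 4) → 2 H
  atom 10: C, bond orders sum to 2 (valence 4) → 2 H
  atom 11: O, bond orders sum to 1 (valence 2) → 1 H
Totals → C:7, H:13, Cl:1, O:3.
In Hill order: C7H13ClO3.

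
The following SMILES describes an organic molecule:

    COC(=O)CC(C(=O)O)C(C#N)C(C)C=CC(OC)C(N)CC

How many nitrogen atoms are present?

Scan the SMILES for N atoms (remember two-letter symbols like Cl and Br are single atoms).
Nitrogen count: 2.

2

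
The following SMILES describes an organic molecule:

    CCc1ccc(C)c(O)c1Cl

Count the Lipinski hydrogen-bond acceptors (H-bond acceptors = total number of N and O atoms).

N atoms: 0; O atoms: 1.
Lipinski HBA = 0 + 1 = 1.

1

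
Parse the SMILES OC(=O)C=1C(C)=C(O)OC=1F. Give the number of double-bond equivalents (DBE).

4

Degree of unsaturation = (number of rings) + (number of π bonds).
Ring closures in the SMILES: 1.
π bonds: 3 double bonds (each 1 DoU) → 3 DoU from unsaturation.
Total DoU = 1 + 3 = 4.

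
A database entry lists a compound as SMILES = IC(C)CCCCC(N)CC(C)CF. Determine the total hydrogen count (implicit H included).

Walk through each heavy atom and fill implicit hydrogens from standard valence (C 4, N 3, O 2, S 2, halogen 1):
  atom 1: I (halogen, monovalent) → 0 H
  atom 2: C, bond orders sum to 3 (valence 4) → 1 H
  atom 3: C, bond orders sum to 1 (valence 4) → 3 H
  atom 4: C, bond orders sum to 2 (valence 4) → 2 H
  atom 5: C, bond orders sum to 2 (valence 4) → 2 H
  atom 6: C, bond orders sum to 2 (valence 4) → 2 H
  atom 7: C, bond orders sum to 2 (valence 4) → 2 H
  atom 8: C, bond orders sum to 3 (valence 4) → 1 H
  atom 9: N, bond orders sum to 1 (valence 3) → 2 H
  atom 10: C, bond orders sum to 2 (valence 4) → 2 H
  atom 11: C, bond orders sum to 3 (valence 4) → 1 H
  atom 12: C, bond orders sum to 1 (valence 4) → 3 H
  atom 13: C, bond orders sum to 2 (valence 4) → 2 H
  atom 14: F (halogen, monovalent) → 0 H
Total hydrogens: 23.

23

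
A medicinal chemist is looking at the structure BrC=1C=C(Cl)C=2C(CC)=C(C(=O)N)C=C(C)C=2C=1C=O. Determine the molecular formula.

C15H13BrClNO2

Walk through each heavy atom and fill implicit hydrogens from standard valence (C 4, N 3, O 2, S 2, halogen 1):
  atom 1: Br (halogen, monovalent) → 0 H
  atom 2: C, bond orders sum to 4 (valence 4) → 0 H
  atom 3: C, bond orders sum to 3 (valence 4) → 1 H
  atom 4: C, bond orders sum to 4 (valence 4) → 0 H
  atom 5: Cl (halogen, monovalent) → 0 H
  atom 6: C, bond orders sum to 4 (valence 4) → 0 H
  atom 7: C, bond orders sum to 4 (valence 4) → 0 H
  atom 8: C, bond orders sum to 2 (valence 4) → 2 H
  atom 9: C, bond orders sum to 1 (valence 4) → 3 H
  atom 10: C, bond orders sum to 4 (valence 4) → 0 H
  atom 11: C, bond orders sum to 4 (valence 4) → 0 H
  atom 12: O, bond orders sum to 2 (valence 2) → 0 H
  atom 13: N, bond orders sum to 1 (valence 3) → 2 H
  atom 14: C, bond orders sum to 3 (valence 4) → 1 H
  atom 15: C, bond orders sum to 4 (valence 4) → 0 H
  atom 16: C, bond orders sum to 1 (valence 4) → 3 H
  atom 17: C, bond orders sum to 4 (valence 4) → 0 H
  atom 18: C, bond orders sum to 4 (valence 4) → 0 H
  atom 19: C, bond orders sum to 3 (valence 4) → 1 H
  atom 20: O, bond orders sum to 2 (valence 2) → 0 H
Totals → C:15, H:13, Br:1, Cl:1, N:1, O:2.
In Hill order: C15H13BrClNO2.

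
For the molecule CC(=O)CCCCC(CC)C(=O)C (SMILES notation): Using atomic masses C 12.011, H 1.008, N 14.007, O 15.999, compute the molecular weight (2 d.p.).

First, the molecular formula is C11H20O2 (counting implicit H from valence).
  C: 11 × 12.011 = 132.121
  H: 20 × 1.008 = 20.160
  O: 2 × 15.999 = 31.998
Sum: 11×12.011 + 20×1.008 + 2×15.999 = 184.279 → 184.28 g/mol.

184.28 g/mol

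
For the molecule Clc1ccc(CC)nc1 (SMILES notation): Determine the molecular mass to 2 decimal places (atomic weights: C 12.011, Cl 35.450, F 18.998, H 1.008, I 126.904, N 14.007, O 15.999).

First, the molecular formula is C7H8ClN (counting implicit H from valence).
  C: 7 × 12.011 = 84.077
  Cl: 1 × 35.450 = 35.450
  H: 8 × 1.008 = 8.064
  N: 1 × 14.007 = 14.007
Sum: 7×12.011 + 1×35.450 + 8×1.008 + 1×14.007 = 141.598 → 141.60 g/mol.

141.60 g/mol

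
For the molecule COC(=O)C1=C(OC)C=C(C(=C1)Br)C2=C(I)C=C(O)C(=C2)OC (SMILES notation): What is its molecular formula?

Walk through each heavy atom and fill implicit hydrogens from standard valence (C 4, N 3, O 2, S 2, halogen 1):
  atom 1: C, bond orders sum to 1 (valence 4) → 3 H
  atom 2: O, bond orders sum to 2 (valence 2) → 0 H
  atom 3: C, bond orders sum to 4 (valence 4) → 0 H
  atom 4: O, bond orders sum to 2 (valence 2) → 0 H
  atom 5: C, bond orders sum to 4 (valence 4) → 0 H
  atom 6: C, bond orders sum to 4 (valence 4) → 0 H
  atom 7: O, bond orders sum to 2 (valence 2) → 0 H
  atom 8: C, bond orders sum to 1 (valence 4) → 3 H
  atom 9: C, bond orders sum to 3 (valence 4) → 1 H
  atom 10: C, bond orders sum to 4 (valence 4) → 0 H
  atom 11: C, bond orders sum to 4 (valence 4) → 0 H
  atom 12: C, bond orders sum to 3 (valence 4) → 1 H
  atom 13: Br (halogen, monovalent) → 0 H
  atom 14: C, bond orders sum to 4 (valence 4) → 0 H
  atom 15: C, bond orders sum to 4 (valence 4) → 0 H
  atom 16: I (halogen, monovalent) → 0 H
  atom 17: C, bond orders sum to 3 (valence 4) → 1 H
  atom 18: C, bond orders sum to 4 (valence 4) → 0 H
  atom 19: O, bond orders sum to 1 (valence 2) → 1 H
  atom 20: C, bond orders sum to 4 (valence 4) → 0 H
  atom 21: C, bond orders sum to 3 (valence 4) → 1 H
  atom 22: O, bond orders sum to 2 (valence 2) → 0 H
  atom 23: C, bond orders sum to 1 (valence 4) → 3 H
Totals → C:16, H:14, Br:1, I:1, O:5.
In Hill order: C16H14BrIO5.

C16H14BrIO5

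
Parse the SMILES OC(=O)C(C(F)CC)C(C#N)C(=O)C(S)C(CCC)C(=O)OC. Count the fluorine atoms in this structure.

1

Scan the SMILES for F atoms (remember two-letter symbols like Cl and Br are single atoms).
Fluorine count: 1.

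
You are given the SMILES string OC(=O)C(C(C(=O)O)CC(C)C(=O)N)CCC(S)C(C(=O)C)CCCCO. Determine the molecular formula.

C18H31NO7S

Walk through each heavy atom and fill implicit hydrogens from standard valence (C 4, N 3, O 2, S 2, halogen 1):
  atom 1: O, bond orders sum to 1 (valence 2) → 1 H
  atom 2: C, bond orders sum to 4 (valence 4) → 0 H
  atom 3: O, bond orders sum to 2 (valence 2) → 0 H
  atom 4: C, bond orders sum to 3 (valence 4) → 1 H
  atom 5: C, bond orders sum to 3 (valence 4) → 1 H
  atom 6: C, bond orders sum to 4 (valence 4) → 0 H
  atom 7: O, bond orders sum to 2 (valence 2) → 0 H
  atom 8: O, bond orders sum to 1 (valence 2) → 1 H
  atom 9: C, bond orders sum to 2 (valence 4) → 2 H
  atom 10: C, bond orders sum to 3 (valence 4) → 1 H
  atom 11: C, bond orders sum to 1 (valence 4) → 3 H
  atom 12: C, bond orders sum to 4 (valence 4) → 0 H
  atom 13: O, bond orders sum to 2 (valence 2) → 0 H
  atom 14: N, bond orders sum to 1 (valence 3) → 2 H
  atom 15: C, bond orders sum to 2 (valence 4) → 2 H
  atom 16: C, bond orders sum to 2 (valence 4) → 2 H
  atom 17: C, bond orders sum to 3 (valence 4) → 1 H
  atom 18: S, bond orders sum to 1 (valence 2) → 1 H
  atom 19: C, bond orders sum to 3 (valence 4) → 1 H
  atom 20: C, bond orders sum to 4 (valence 4) → 0 H
  atom 21: O, bond orders sum to 2 (valence 2) → 0 H
  atom 22: C, bond orders sum to 1 (valence 4) → 3 H
  atom 23: C, bond orders sum to 2 (valence 4) → 2 H
  atom 24: C, bond orders sum to 2 (valence 4) → 2 H
  atom 25: C, bond orders sum to 2 (valence 4) → 2 H
  atom 26: C, bond orders sum to 2 (valence 4) → 2 H
  atom 27: O, bond orders sum to 1 (valence 2) → 1 H
Totals → C:18, H:31, N:1, O:7, S:1.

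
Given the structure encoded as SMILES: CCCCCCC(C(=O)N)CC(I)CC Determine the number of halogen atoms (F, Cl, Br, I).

Halogen atoms appear at heavy-atom position 13 (1×I).
Other groups present: 1 amide.
Halogen count: 1.

1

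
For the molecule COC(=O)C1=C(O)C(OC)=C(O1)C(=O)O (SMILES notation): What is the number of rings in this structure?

In SMILES, each pair of matching ring-closure digits denotes one ring-closing bond; the number of such bonds equals the number of independent rings.
Ring-closure bonds here: 1.

1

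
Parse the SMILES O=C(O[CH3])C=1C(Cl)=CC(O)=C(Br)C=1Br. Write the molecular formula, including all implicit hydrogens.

Walk through each heavy atom and fill implicit hydrogens from standard valence (C 4, N 3, O 2, S 2, halogen 1):
  atom 1: O, bond orders sum to 2 (valence 2) → 0 H
  atom 2: C, bond orders sum to 4 (valence 4) → 0 H
  atom 3: O, bond orders sum to 2 (valence 2) → 0 H
  atom 4: C with explicit H count 3
  atom 5: C, bond orders sum to 4 (valence 4) → 0 H
  atom 6: C, bond orders sum to 4 (valence 4) → 0 H
  atom 7: Cl (halogen, monovalent) → 0 H
  atom 8: C, bond orders sum to 3 (valence 4) → 1 H
  atom 9: C, bond orders sum to 4 (valence 4) → 0 H
  atom 10: O, bond orders sum to 1 (valence 2) → 1 H
  atom 11: C, bond orders sum to 4 (valence 4) → 0 H
  atom 12: Br (halogen, monovalent) → 0 H
  atom 13: C, bond orders sum to 4 (valence 4) → 0 H
  atom 14: Br (halogen, monovalent) → 0 H
Totals → C:8, H:5, Br:2, Cl:1, O:3.
In Hill order: C8H5Br2ClO3.

C8H5Br2ClO3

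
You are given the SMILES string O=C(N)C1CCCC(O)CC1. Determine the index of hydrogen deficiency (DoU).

2

Molecular formula: C8H15NO2.
DoU = (2C + 2 + N − H − X) / 2, where X is the halogen count and O/S are ignored.
    = (2·8 + 2 + 1 − 15 − 0) / 2 = 4 / 2 = 2.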